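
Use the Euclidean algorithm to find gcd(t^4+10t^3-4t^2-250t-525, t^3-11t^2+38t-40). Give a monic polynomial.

t-5

Repeated division with remainder:
  t^4+10t^3-4t^2-250t-525 = (t+21)(t^3-11t^2+38t-40) + (189t^2-1008t+315)
  t^3-11t^2+38t-40 = ((1/189)t-17/567)(189t^2-1008t+315) + ((55/9)t-275/9)
  189t^2-1008t+315 = ((1701/55)t-567/55)((55/9)t-275/9) + (0)
Last nonzero remainder: (55/9)t-275/9. Dividing through by 55/9 gives the monic gcd t-5.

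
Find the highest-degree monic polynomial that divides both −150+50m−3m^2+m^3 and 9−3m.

−3+m

By polynomial division,
  m^3−3m^2+50m−150 = (−(1/3)m^2−50/3)(−3m+9) + (0)
Last nonzero remainder: −3m+9. Dividing through by −3 gives the monic gcd m−3.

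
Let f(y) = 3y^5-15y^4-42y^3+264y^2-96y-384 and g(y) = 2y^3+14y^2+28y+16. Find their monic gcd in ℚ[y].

Repeated division with remainder:
  3y^5-15y^4-42y^3+264y^2-96y-384 = ((3/2)y^2-18y+84)(2y^3+14y^2+28y+16) + (-432y^2-2160y-1728)
  2y^3+14y^2+28y+16 = (-(1/216)y-1/108)(-432y^2-2160y-1728) + (0)
Last nonzero remainder: -432y^2-2160y-1728. Dividing through by -432 gives the monic gcd y^2+5y+4.

y^2+5y+4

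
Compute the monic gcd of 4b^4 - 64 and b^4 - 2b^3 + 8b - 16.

By polynomial division,
  4b^4 - 64 = (4)(b^4 - 2b^3 + 8b - 16) + (8b^3 - 32b)
  b^4 - 2b^3 + 8b - 16 = ((1/8)b - 1/4)(8b^3 - 32b) + (4b^2 - 16)
  8b^3 - 32b = (2b)(4b^2 - 16) + (0)
Last nonzero remainder: 4b^2 - 16. Dividing through by 4 gives the monic gcd b^2 - 4.

b^2 - 4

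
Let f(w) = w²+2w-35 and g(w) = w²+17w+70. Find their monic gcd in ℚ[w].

Repeated division with remainder:
  w²+2w-35 = (w²+17w+70) + (-15w-105)
  w²+17w+70 = (-(1/15)w-2/3)(-15w-105) + (0)
Last nonzero remainder: -15w-105. Dividing through by -15 gives the monic gcd w+7.

w+7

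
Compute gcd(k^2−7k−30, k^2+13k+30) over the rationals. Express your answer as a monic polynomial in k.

k+3

Euclidean algorithm in ℚ[k]:
  k^2−7k−30 = (k^2+13k+30) + (−20k−60)
  k^2+13k+30 = (−(1/20)k−1/2)(−20k−60) + (0)
Last nonzero remainder: −20k−60. Dividing through by −20 gives the monic gcd k+3.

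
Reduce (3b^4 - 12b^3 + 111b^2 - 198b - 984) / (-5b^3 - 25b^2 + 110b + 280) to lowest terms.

(-3b^2 + 6b - 123)/(5b + 35)

Repeated division with remainder:
  3b^4 - 12b^3 + 111b^2 - 198b - 984 = (-(3/5)b + 27/5)(-5b^3 - 25b^2 + 110b + 280) + (312b^2 - 624b - 2496)
  -5b^3 - 25b^2 + 110b + 280 = (-(5/312)b - 35/312)(312b^2 - 624b - 2496) + (0)
Last nonzero remainder: 312b^2 - 624b - 2496. Dividing through by 312 gives the monic gcd b^2 - 2b - 8.
Cancel b^2 - 2b - 8 from numerator and denominator to get the reduced form.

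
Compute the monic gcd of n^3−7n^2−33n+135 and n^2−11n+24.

n−3

Euclidean algorithm in ℚ[n]:
  n^3−7n^2−33n+135 = (n+4)(n^2−11n+24) + (−13n+39)
  n^2−11n+24 = (−(1/13)n+8/13)(−13n+39) + (0)
Last nonzero remainder: −13n+39. Dividing through by −13 gives the monic gcd n−3.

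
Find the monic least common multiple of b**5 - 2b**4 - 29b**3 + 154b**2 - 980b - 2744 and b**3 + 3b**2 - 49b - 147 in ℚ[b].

Euclidean algorithm in ℚ[b]:
  b**5 - 2b**4 - 29b**3 + 154b**2 - 980b - 2744 = (b**2 - 5b + 35)(b**3 + 3b**2 - 49b - 147) + (-49b**2 + 2401)
  b**3 + 3b**2 - 49b - 147 = (-(1/49)b - 3/49)(-49b**2 + 2401) + (0)
Last nonzero remainder: -49b**2 + 2401. Dividing through by -49 gives the monic gcd b**2 - 49.
Then lcm(f, g) = f·g / gcd(f, g); expanding and making the result monic gives the answer.

b**6 + b**5 - 35b**4 + 67b**3 - 518b**2 - 5684b - 8232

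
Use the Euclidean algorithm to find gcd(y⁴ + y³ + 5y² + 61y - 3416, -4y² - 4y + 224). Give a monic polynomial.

Euclidean algorithm in ℚ[y]:
  y⁴ + y³ + 5y² + 61y - 3416 = (-(1/4)y² - 61/4)(-4y² - 4y + 224) + (0)
Last nonzero remainder: -4y² - 4y + 224. Dividing through by -4 gives the monic gcd y² + y - 56.

y² + y - 56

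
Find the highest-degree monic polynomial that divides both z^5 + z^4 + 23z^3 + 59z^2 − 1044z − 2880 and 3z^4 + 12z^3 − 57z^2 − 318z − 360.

z^3 + 2z^2 − 23z − 60

By polynomial division,
  z^5 + z^4 + 23z^3 + 59z^2 − 1044z − 2880 = ((1/3)z − 1)(3z^4 + 12z^3 − 57z^2 − 318z − 360) + (54z^3 + 108z^2 − 1242z − 3240)
  3z^4 + 12z^3 − 57z^2 − 318z − 360 = ((1/18)z + 1/9)(54z^3 + 108z^2 − 1242z − 3240) + (0)
Last nonzero remainder: 54z^3 + 108z^2 − 1242z − 3240. Dividing through by 54 gives the monic gcd z^3 + 2z^2 − 23z − 60.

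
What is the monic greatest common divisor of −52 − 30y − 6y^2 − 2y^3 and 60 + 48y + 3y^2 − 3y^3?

2 + y

Apply the Euclidean algorithm:
  −2y^3 − 6y^2 − 30y − 52 = (2/3)(−3y^3 + 3y^2 + 48y + 60) + (−8y^2 − 62y − 92)
  −3y^3 + 3y^2 + 48y + 60 = ((3/8)y − 105/32)(−8y^2 − 62y − 92) + (−(1935/16)y − 1935/8)
  −8y^2 − 62y − 92 = ((128/1935)y + 736/1935)(−(1935/16)y − 1935/8) + (0)
Last nonzero remainder: −(1935/16)y − 1935/8. Dividing through by −1935/16 gives the monic gcd y + 2.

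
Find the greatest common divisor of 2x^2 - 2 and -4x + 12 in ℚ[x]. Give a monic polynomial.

1

Repeated division with remainder:
  2x^2 - 2 = (-(1/2)x - 3/2)(-4x + 12) + (16)
  -4x + 12 = (-(1/4)x + 3/4)(16) + (0)
The last nonzero remainder is the constant 16, so the polynomials are coprime and gcd = 1.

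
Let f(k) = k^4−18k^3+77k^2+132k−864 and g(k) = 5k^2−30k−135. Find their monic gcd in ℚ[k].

k^2−6k−27

By polynomial division,
  k^4−18k^3+77k^2+132k−864 = ((1/5)k^2−(12/5)k+32/5)(5k^2−30k−135) + (0)
Last nonzero remainder: 5k^2−30k−135. Dividing through by 5 gives the monic gcd k^2−6k−27.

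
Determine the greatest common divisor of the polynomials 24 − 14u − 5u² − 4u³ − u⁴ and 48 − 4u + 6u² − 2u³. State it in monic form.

6 + u + u²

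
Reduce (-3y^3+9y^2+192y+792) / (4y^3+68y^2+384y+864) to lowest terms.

Repeated division with remainder:
  -3y^3+9y^2+192y+792 = (-3/4)(4y^3+68y^2+384y+864) + (60y^2+480y+1440)
  4y^3+68y^2+384y+864 = ((1/15)y+3/5)(60y^2+480y+1440) + (0)
Last nonzero remainder: 60y^2+480y+1440. Dividing through by 60 gives the monic gcd y^2+8y+24.
Cancel y^2+8y+24 from numerator and denominator to get the reduced form.

(-3y+33)/(4y+36)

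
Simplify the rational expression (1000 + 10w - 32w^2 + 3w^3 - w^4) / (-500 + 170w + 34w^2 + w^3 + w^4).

Repeated division with remainder:
  -w^4 + 3w^3 - 32w^2 + 10w + 1000 = (-1)(w^4 + w^3 + 34w^2 + 170w - 500) + (4w^3 + 2w^2 + 180w + 500)
  w^4 + w^3 + 34w^2 + 170w - 500 = ((1/4)w + 1/8)(4w^3 + 2w^2 + 180w + 500) + (-(45/4)w^2 + (45/2)w - 1125/2)
  4w^3 + 2w^2 + 180w + 500 = (-(16/45)w - 8/9)(-(45/4)w^2 + (45/2)w - 1125/2) + (0)
Last nonzero remainder: -(45/4)w^2 + (45/2)w - 1125/2. Dividing through by -45/4 gives the monic gcd w^2 - 2w + 50.
Cancel w^2 - 2w + 50 from numerator and denominator to get the reduced form.

(20 + w - w^2)/(-10 + 3w + w^2)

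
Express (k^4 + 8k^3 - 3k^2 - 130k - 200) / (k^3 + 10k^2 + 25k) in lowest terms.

(k^2 - 2k - 8)/(k)

Repeated division with remainder:
  k^4 + 8k^3 - 3k^2 - 130k - 200 = (k - 2)(k^3 + 10k^2 + 25k) + (-8k^2 - 80k - 200)
  k^3 + 10k^2 + 25k = (-(1/8)k)(-8k^2 - 80k - 200) + (0)
Last nonzero remainder: -8k^2 - 80k - 200. Dividing through by -8 gives the monic gcd k^2 + 10k + 25.
Cancel k^2 + 10k + 25 from numerator and denominator to get the reduced form.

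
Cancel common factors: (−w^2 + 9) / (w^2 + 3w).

(−w + 3)/(w)

Repeated division with remainder:
  −w^2 + 9 = (−1)(w^2 + 3w) + (3w + 9)
  w^2 + 3w = ((1/3)w)(3w + 9) + (0)
Last nonzero remainder: 3w + 9. Dividing through by 3 gives the monic gcd w + 3.
Cancel w + 3 from numerator and denominator to get the reduced form.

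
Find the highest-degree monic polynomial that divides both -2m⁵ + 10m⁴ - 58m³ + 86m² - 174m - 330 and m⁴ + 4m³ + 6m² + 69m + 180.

m² - 3m + 15

Apply the Euclidean algorithm:
  -2m⁵ + 10m⁴ - 58m³ + 86m² - 174m - 330 = (-2m + 18)(m⁴ + 4m³ + 6m² + 69m + 180) + (-118m³ + 116m² - 1056m - 3570)
  m⁴ + 4m³ + 6m² + 69m + 180 = (-(1/118)m - 147/3481)(-118m³ + 116m² - 1056m - 3570) + ((6786/3481)m² - (20358/3481)m + 101790/3481)
  -118m³ + 116m² - 1056m - 3570 = (-(205379/3393)m - 414239/3393)((6786/3481)m² - (20358/3481)m + 101790/3481) + (0)
Last nonzero remainder: (6786/3481)m² - (20358/3481)m + 101790/3481. Dividing through by 6786/3481 gives the monic gcd m² - 3m + 15.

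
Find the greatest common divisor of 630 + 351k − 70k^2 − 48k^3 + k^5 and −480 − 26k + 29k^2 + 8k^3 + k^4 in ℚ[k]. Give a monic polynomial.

−15 + 2k + k^2

By polynomial division,
  k^5 − 48k^3 − 70k^2 + 351k + 630 = (k − 8)(k^4 + 8k^3 + 29k^2 − 26k − 480) + (−13k^3 + 188k^2 + 623k − 3210)
  k^4 + 8k^3 + 29k^2 − 26k − 480 = (−(1/13)k − 292/169)(−13k^3 + 188k^2 + 623k − 3210) + ((67896/169)k^2 + (135792/169)k − 1018440/169)
  −13k^3 + 188k^2 + 623k − 3210 = (−(2197/67896)k + 18083/33948)((67896/169)k^2 + (135792/169)k − 1018440/169) + (0)
Last nonzero remainder: (67896/169)k^2 + (135792/169)k − 1018440/169. Dividing through by 67896/169 gives the monic gcd k^2 + 2k − 15.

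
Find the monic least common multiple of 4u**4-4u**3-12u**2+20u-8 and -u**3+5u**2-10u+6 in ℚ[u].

u**6-5u**5+7u**4+11u**3-40u**2+38u-12

Euclidean algorithm in ℚ[u]:
  4u**4-4u**3-12u**2+20u-8 = (-4u-16)(-u**3+5u**2-10u+6) + (28u**2-116u+88)
  -u**3+5u**2-10u+6 = (-(1/28)u+3/98)(28u**2-116u+88) + (-(162/49)u+162/49)
  28u**2-116u+88 = (-(686/81)u+2156/81)(-(162/49)u+162/49) + (0)
Last nonzero remainder: -(162/49)u+162/49. Dividing through by -162/49 gives the monic gcd u-1.
Then lcm(f, g) = f·g / gcd(f, g); expanding and making the result monic gives the answer.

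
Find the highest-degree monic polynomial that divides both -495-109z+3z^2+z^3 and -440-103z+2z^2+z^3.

-55-6z+z^2

Euclidean algorithm in ℚ[z]:
  z^3+3z^2-109z-495 = (z^3+2z^2-103z-440) + (z^2-6z-55)
  z^3+2z^2-103z-440 = (z+8)(z^2-6z-55) + (0)
The last nonzero remainder z^2-6z-55 is already monic.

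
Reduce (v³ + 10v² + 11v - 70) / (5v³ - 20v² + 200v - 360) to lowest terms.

(v² + 12v + 35)/(5v² - 10v + 180)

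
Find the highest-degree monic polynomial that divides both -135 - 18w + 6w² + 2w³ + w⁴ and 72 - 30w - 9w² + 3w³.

Euclidean algorithm in ℚ[w]:
  w⁴ + 2w³ + 6w² - 18w - 135 = ((1/3)w + 5/3)(3w³ - 9w² - 30w + 72) + (31w² + 8w - 255)
  3w³ - 9w² - 30w + 72 = ((3/31)w - 303/961)(31w² + 8w - 255) + (-(2691/961)w - 8073/961)
  31w² + 8w - 255 = (-(29791/2691)w + 81685/2691)(-(2691/961)w - 8073/961) + (0)
Last nonzero remainder: -(2691/961)w - 8073/961. Dividing through by -2691/961 gives the monic gcd w + 3.

3 + w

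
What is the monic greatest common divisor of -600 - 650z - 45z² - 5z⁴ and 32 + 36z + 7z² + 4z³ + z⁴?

4 + 5z + z²

By polynomial division,
  -5z⁴ - 45z² - 650z - 600 = (-5)(z⁴ + 4z³ + 7z² + 36z + 32) + (20z³ - 10z² - 470z - 440)
  z⁴ + 4z³ + 7z² + 36z + 32 = ((1/20)z + 9/40)(20z³ - 10z² - 470z - 440) + ((131/4)z² + (655/4)z + 131)
  20z³ - 10z² - 470z - 440 = ((80/131)z - 440/131)((131/4)z² + (655/4)z + 131) + (0)
Last nonzero remainder: (131/4)z² + (655/4)z + 131. Dividing through by 131/4 gives the monic gcd z² + 5z + 4.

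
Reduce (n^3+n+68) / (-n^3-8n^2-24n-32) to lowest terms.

Repeated division with remainder:
  n^3+n+68 = (-1)(-n^3-8n^2-24n-32) + (-8n^2-23n+36)
  -n^3-8n^2-24n-32 = ((1/8)n+41/64)(-8n^2-23n+36) + (-(881/64)n-881/16)
  -8n^2-23n+36 = ((512/881)n-576/881)(-(881/64)n-881/16) + (0)
Last nonzero remainder: -(881/64)n-881/16. Dividing through by -881/64 gives the monic gcd n+4.
Cancel n+4 from numerator and denominator to get the reduced form.

(-n^2+4n-17)/(n^2+4n+8)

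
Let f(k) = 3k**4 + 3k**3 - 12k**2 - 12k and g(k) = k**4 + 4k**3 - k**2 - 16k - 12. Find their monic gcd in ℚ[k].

Repeated division with remainder:
  3k**4 + 3k**3 - 12k**2 - 12k = (3)(k**4 + 4k**3 - k**2 - 16k - 12) + (-9k**3 - 9k**2 + 36k + 36)
  k**4 + 4k**3 - k**2 - 16k - 12 = (-(1/9)k - 1/3)(-9k**3 - 9k**2 + 36k + 36) + (0)
Last nonzero remainder: -9k**3 - 9k**2 + 36k + 36. Dividing through by -9 gives the monic gcd k**3 + k**2 - 4k - 4.

k**3 + k**2 - 4k - 4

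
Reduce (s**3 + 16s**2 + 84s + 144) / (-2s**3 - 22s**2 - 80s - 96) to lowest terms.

(-s**2 - 12s - 36)/(2s**2 + 14s + 24)

Apply the Euclidean algorithm:
  s**3 + 16s**2 + 84s + 144 = (-1/2)(-2s**3 - 22s**2 - 80s - 96) + (5s**2 + 44s + 96)
  -2s**3 - 22s**2 - 80s - 96 = (-(2/5)s - 22/25)(5s**2 + 44s + 96) + (-(72/25)s - 288/25)
  5s**2 + 44s + 96 = (-(125/72)s - 25/3)(-(72/25)s - 288/25) + (0)
Last nonzero remainder: -(72/25)s - 288/25. Dividing through by -72/25 gives the monic gcd s + 4.
Cancel s + 4 from numerator and denominator to get the reduced form.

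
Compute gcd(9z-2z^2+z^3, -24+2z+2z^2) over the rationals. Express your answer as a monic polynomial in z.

1

By polynomial division,
  z^3-2z^2+9z = ((1/2)z-3/2)(2z^2+2z-24) + (24z-36)
  2z^2+2z-24 = ((1/12)z+5/24)(24z-36) + (-33/2)
  24z-36 = (-(16/11)z+24/11)(-33/2) + (0)
The last nonzero remainder is the constant -33/2, so the polynomials are coprime and gcd = 1.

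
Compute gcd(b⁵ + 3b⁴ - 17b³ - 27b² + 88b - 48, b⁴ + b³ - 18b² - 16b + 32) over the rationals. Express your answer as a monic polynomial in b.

b² + 3b - 4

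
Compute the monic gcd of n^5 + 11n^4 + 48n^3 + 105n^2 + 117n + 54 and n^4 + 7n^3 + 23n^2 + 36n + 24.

By polynomial division,
  n^5 + 11n^4 + 48n^3 + 105n^2 + 117n + 54 = (n + 4)(n^4 + 7n^3 + 23n^2 + 36n + 24) + (-3n^3 - 23n^2 - 51n - 42)
  n^4 + 7n^3 + 23n^2 + 36n + 24 = (-(1/3)n + 2/9)(-3n^3 - 23n^2 - 51n - 42) + ((100/9)n^2 + (100/3)n + 100/3)
  -3n^3 - 23n^2 - 51n - 42 = (-(27/100)n - 63/50)((100/9)n^2 + (100/3)n + 100/3) + (0)
Last nonzero remainder: (100/9)n^2 + (100/3)n + 100/3. Dividing through by 100/9 gives the monic gcd n^2 + 3n + 3.

n^2 + 3n + 3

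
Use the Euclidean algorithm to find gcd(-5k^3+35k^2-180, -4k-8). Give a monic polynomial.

k+2

Euclidean algorithm in ℚ[k]:
  -5k^3+35k^2-180 = ((5/4)k^2-(45/4)k+45/2)(-4k-8) + (0)
Last nonzero remainder: -4k-8. Dividing through by -4 gives the monic gcd k+2.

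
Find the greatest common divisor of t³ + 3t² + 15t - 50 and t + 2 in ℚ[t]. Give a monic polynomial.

Apply the Euclidean algorithm:
  t³ + 3t² + 15t - 50 = (t² + t + 13)(t + 2) + (-76)
  t + 2 = (-(1/76)t - 1/38)(-76) + (0)
The last nonzero remainder is the constant -76, so the polynomials are coprime and gcd = 1.

1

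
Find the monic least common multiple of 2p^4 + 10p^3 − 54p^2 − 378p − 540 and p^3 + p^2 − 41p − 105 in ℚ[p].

Euclidean algorithm in ℚ[p]:
  2p^4 + 10p^3 − 54p^2 − 378p − 540 = (2p + 8)(p^3 + p^2 − 41p − 105) + (20p^2 + 160p + 300)
  p^3 + p^2 − 41p − 105 = ((1/20)p − 7/20)(20p^2 + 160p + 300) + (0)
Last nonzero remainder: 20p^2 + 160p + 300. Dividing through by 20 gives the monic gcd p^2 + 8p + 15.
Then lcm(f, g) = f·g / gcd(f, g); expanding and making the result monic gives the answer.

p^5 − 2p^4 − 62p^3 + 1053p + 1890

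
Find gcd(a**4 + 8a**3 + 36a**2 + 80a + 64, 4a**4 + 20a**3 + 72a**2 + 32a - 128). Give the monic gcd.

Apply the Euclidean algorithm:
  a**4 + 8a**3 + 36a**2 + 80a + 64 = (1/4)(4a**4 + 20a**3 + 72a**2 + 32a - 128) + (3a**3 + 18a**2 + 72a + 96)
  4a**4 + 20a**3 + 72a**2 + 32a - 128 = ((4/3)a - 4/3)(3a**3 + 18a**2 + 72a + 96) + (0)
Last nonzero remainder: 3a**3 + 18a**2 + 72a + 96. Dividing through by 3 gives the monic gcd a**3 + 6a**2 + 24a + 32.

a**3 + 6a**2 + 24a + 32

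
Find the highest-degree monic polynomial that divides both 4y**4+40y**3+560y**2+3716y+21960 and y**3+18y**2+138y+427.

y**2+11y+61

Apply the Euclidean algorithm:
  4y**4+40y**3+560y**2+3716y+21960 = (4y-32)(y**3+18y**2+138y+427) + (584y**2+6424y+35624)
  y**3+18y**2+138y+427 = ((1/584)y+7/584)(584y**2+6424y+35624) + (0)
Last nonzero remainder: 584y**2+6424y+35624. Dividing through by 584 gives the monic gcd y**2+11y+61.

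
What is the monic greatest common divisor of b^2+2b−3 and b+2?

1

Repeated division with remainder:
  b^2+2b−3 = (b)(b+2) + (−3)
  b+2 = (−(1/3)b−2/3)(−3) + (0)
The last nonzero remainder is the constant −3, so the polynomials are coprime and gcd = 1.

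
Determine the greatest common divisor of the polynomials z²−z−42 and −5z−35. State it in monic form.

By polynomial division,
  z²−z−42 = (−(1/5)z+8/5)(−5z−35) + (14)
  −5z−35 = (−(5/14)z−5/2)(14) + (0)
The last nonzero remainder is the constant 14, so the polynomials are coprime and gcd = 1.

1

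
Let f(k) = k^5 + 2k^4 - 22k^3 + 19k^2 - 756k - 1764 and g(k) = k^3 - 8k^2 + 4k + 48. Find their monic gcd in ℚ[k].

k^2 - 4k - 12

By polynomial division,
  k^5 + 2k^4 - 22k^3 + 19k^2 - 756k - 1764 = (k^2 + 10k + 54)(k^3 - 8k^2 + 4k + 48) + (363k^2 - 1452k - 4356)
  k^3 - 8k^2 + 4k + 48 = ((1/363)k - 4/363)(363k^2 - 1452k - 4356) + (0)
Last nonzero remainder: 363k^2 - 1452k - 4356. Dividing through by 363 gives the monic gcd k^2 - 4k - 12.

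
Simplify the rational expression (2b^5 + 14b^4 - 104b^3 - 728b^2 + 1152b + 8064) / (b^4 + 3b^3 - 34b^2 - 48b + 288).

Repeated division with remainder:
  2b^5 + 14b^4 - 104b^3 - 728b^2 + 1152b + 8064 = (2b + 8)(b^4 + 3b^3 - 34b^2 - 48b + 288) + (-60b^3 - 360b^2 + 960b + 5760)
  b^4 + 3b^3 - 34b^2 - 48b + 288 = (-(1/60)b + 1/20)(-60b^3 - 360b^2 + 960b + 5760) + (0)
Last nonzero remainder: -60b^3 - 360b^2 + 960b + 5760. Dividing through by -60 gives the monic gcd b^3 + 6b^2 - 16b - 96.
Cancel b^3 + 6b^2 - 16b - 96 from numerator and denominator to get the reduced form.

(2b^2 + 2b - 84)/(b - 3)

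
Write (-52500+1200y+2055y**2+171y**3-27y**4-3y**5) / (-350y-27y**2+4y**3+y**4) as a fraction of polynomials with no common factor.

(150-15y-3y**2)/(y)

Repeated division with remainder:
  -3y**5-27y**4+171y**3+2055y**2+1200y-52500 = (-3y-15)(y**4+4y**3-27y**2-350y) + (150y**3+600y**2-4050y-52500)
  y**4+4y**3-27y**2-350y = ((1/150)y)(150y**3+600y**2-4050y-52500) + (0)
Last nonzero remainder: 150y**3+600y**2-4050y-52500. Dividing through by 150 gives the monic gcd y**3+4y**2-27y-350.
Cancel y**3+4y**2-27y-350 from numerator and denominator to get the reduced form.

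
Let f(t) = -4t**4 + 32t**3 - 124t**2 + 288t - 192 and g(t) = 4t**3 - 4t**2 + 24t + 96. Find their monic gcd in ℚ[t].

t**2 - 3t + 12

Repeated division with remainder:
  -4t**4 + 32t**3 - 124t**2 + 288t - 192 = (-t + 7)(4t**3 - 4t**2 + 24t + 96) + (-72t**2 + 216t - 864)
  4t**3 - 4t**2 + 24t + 96 = (-(1/18)t - 1/9)(-72t**2 + 216t - 864) + (0)
Last nonzero remainder: -72t**2 + 216t - 864. Dividing through by -72 gives the monic gcd t**2 - 3t + 12.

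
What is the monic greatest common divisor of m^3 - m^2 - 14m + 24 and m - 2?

By polynomial division,
  m^3 - m^2 - 14m + 24 = (m^2 + m - 12)(m - 2) + (0)
The last nonzero remainder m - 2 is already monic.

m - 2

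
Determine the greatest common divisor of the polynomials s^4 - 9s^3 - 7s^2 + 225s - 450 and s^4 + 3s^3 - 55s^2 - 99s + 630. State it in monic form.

s^3 - 4s^2 - 27s + 90

Apply the Euclidean algorithm:
  s^4 - 9s^3 - 7s^2 + 225s - 450 = (s^4 + 3s^3 - 55s^2 - 99s + 630) + (-12s^3 + 48s^2 + 324s - 1080)
  s^4 + 3s^3 - 55s^2 - 99s + 630 = (-(1/12)s - 7/12)(-12s^3 + 48s^2 + 324s - 1080) + (0)
Last nonzero remainder: -12s^3 + 48s^2 + 324s - 1080. Dividing through by -12 gives the monic gcd s^3 - 4s^2 - 27s + 90.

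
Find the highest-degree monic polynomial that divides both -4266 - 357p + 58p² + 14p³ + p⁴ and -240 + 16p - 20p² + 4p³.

-6 + p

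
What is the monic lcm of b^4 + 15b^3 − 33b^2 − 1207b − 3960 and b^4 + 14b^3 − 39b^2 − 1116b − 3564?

b^6 + 27b^5 + 183b^4 − 1063b^3 − 19632b^2 − 90972b − 142560

Euclidean algorithm in ℚ[b]:
  b^4 + 15b^3 − 33b^2 − 1207b − 3960 = (b^4 + 14b^3 − 39b^2 − 1116b − 3564) + (b^3 + 6b^2 − 91b − 396)
  b^4 + 14b^3 − 39b^2 − 1116b − 3564 = (b + 8)(b^3 + 6b^2 − 91b − 396) + (4b^2 + 8b − 396)
  b^3 + 6b^2 − 91b − 396 = ((1/4)b + 1)(4b^2 + 8b − 396) + (0)
Last nonzero remainder: 4b^2 + 8b − 396. Dividing through by 4 gives the monic gcd b^2 + 2b − 99.
Then lcm(f, g) = f·g / gcd(f, g); expanding and making the result monic gives the answer.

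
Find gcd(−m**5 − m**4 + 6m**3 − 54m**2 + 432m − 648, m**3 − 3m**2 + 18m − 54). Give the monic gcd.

m**3 − 3m**2 + 18m − 54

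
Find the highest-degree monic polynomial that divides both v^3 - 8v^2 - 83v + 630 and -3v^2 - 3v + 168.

Repeated division with remainder:
  v^3 - 8v^2 - 83v + 630 = (-(1/3)v + 3)(-3v^2 - 3v + 168) + (-18v + 126)
  -3v^2 - 3v + 168 = ((1/6)v + 4/3)(-18v + 126) + (0)
Last nonzero remainder: -18v + 126. Dividing through by -18 gives the monic gcd v - 7.

v - 7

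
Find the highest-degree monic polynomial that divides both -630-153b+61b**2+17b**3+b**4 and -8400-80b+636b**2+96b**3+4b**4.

-210+19b+14b**2+b**3

Euclidean algorithm in ℚ[b]:
  b**4+17b**3+61b**2-153b-630 = (1/4)(4b**4+96b**3+636b**2-80b-8400) + (-7b**3-98b**2-133b+1470)
  4b**4+96b**3+636b**2-80b-8400 = (-(4/7)b-40/7)(-7b**3-98b**2-133b+1470) + (0)
Last nonzero remainder: -7b**3-98b**2-133b+1470. Dividing through by -7 gives the monic gcd b**3+14b**2+19b-210.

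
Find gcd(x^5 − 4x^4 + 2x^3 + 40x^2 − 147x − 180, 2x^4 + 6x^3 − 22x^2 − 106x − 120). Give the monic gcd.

x^2 − x − 12

By polynomial division,
  x^5 − 4x^4 + 2x^3 + 40x^2 − 147x − 180 = ((1/2)x − 7/2)(2x^4 + 6x^3 − 22x^2 − 106x − 120) + (34x^3 + 16x^2 − 458x − 600)
  2x^4 + 6x^3 − 22x^2 − 106x − 120 = ((1/17)x + 43/289)(34x^3 + 16x^2 − 458x − 600) + ((740/289)x^2 − (740/289)x − 8880/289)
  34x^3 + 16x^2 − 458x − 600 = ((4913/370)x + 1445/74)((740/289)x^2 − (740/289)x − 8880/289) + (0)
Last nonzero remainder: (740/289)x^2 − (740/289)x − 8880/289. Dividing through by 740/289 gives the monic gcd x^2 − x − 12.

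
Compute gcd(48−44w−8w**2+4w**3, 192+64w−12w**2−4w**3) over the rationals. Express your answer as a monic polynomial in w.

−12−w+w**2

Apply the Euclidean algorithm:
  4w**3−8w**2−44w+48 = (−1)(−4w**3−12w**2+64w+192) + (−20w**2+20w+240)
  −4w**3−12w**2+64w+192 = ((1/5)w+4/5)(−20w**2+20w+240) + (0)
Last nonzero remainder: −20w**2+20w+240. Dividing through by −20 gives the monic gcd w**2−w−12.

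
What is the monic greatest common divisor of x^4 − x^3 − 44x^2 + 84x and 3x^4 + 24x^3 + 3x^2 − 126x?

x^3 + 5x^2 − 14x

Apply the Euclidean algorithm:
  x^4 − x^3 − 44x^2 + 84x = (1/3)(3x^4 + 24x^3 + 3x^2 − 126x) + (−9x^3 − 45x^2 + 126x)
  3x^4 + 24x^3 + 3x^2 − 126x = (−(1/3)x − 1)(−9x^3 − 45x^2 + 126x) + (0)
Last nonzero remainder: −9x^3 − 45x^2 + 126x. Dividing through by −9 gives the monic gcd x^3 + 5x^2 − 14x.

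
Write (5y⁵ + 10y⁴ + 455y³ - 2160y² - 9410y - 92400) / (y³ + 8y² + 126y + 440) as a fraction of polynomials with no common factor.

(5y³ - 10y² - 55y - 840)/(y + 4)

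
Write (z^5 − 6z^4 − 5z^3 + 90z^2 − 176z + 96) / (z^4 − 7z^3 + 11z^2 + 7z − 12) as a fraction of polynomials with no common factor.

(z^2 + 2z − 8)/(z + 1)

Apply the Euclidean algorithm:
  z^5 − 6z^4 − 5z^3 + 90z^2 − 176z + 96 = (z + 1)(z^4 − 7z^3 + 11z^2 + 7z − 12) + (−9z^3 + 72z^2 − 171z + 108)
  z^4 − 7z^3 + 11z^2 + 7z − 12 = (−(1/9)z − 1/9)(−9z^3 + 72z^2 − 171z + 108) + (0)
Last nonzero remainder: −9z^3 + 72z^2 − 171z + 108. Dividing through by −9 gives the monic gcd z^3 − 8z^2 + 19z − 12.
Cancel z^3 − 8z^2 + 19z − 12 from numerator and denominator to get the reduced form.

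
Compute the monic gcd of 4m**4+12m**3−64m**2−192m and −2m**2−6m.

Apply the Euclidean algorithm:
  4m**4+12m**3−64m**2−192m = (−2m**2+32)(−2m**2−6m) + (0)
Last nonzero remainder: −2m**2−6m. Dividing through by −2 gives the monic gcd m**2+3m.

m**2+3m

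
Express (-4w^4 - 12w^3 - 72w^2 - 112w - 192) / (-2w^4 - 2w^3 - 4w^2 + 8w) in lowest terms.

(2w^2 + 2w + 24)/(w^2 - w)

Repeated division with remainder:
  -4w^4 - 12w^3 - 72w^2 - 112w - 192 = (2)(-2w^4 - 2w^3 - 4w^2 + 8w) + (-8w^3 - 64w^2 - 128w - 192)
  -2w^4 - 2w^3 - 4w^2 + 8w = ((1/4)w - 7/4)(-8w^3 - 64w^2 - 128w - 192) + (-84w^2 - 168w - 336)
  -8w^3 - 64w^2 - 128w - 192 = ((2/21)w + 4/7)(-84w^2 - 168w - 336) + (0)
Last nonzero remainder: -84w^2 - 168w - 336. Dividing through by -84 gives the monic gcd w^2 + 2w + 4.
Cancel w^2 + 2w + 4 from numerator and denominator to get the reduced form.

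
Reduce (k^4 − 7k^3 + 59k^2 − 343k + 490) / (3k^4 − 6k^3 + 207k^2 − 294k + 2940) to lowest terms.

(k^2 − 7k + 10)/(3k^2 − 6k + 60)

Euclidean algorithm in ℚ[k]:
  k^4 − 7k^3 + 59k^2 − 343k + 490 = (1/3)(3k^4 − 6k^3 + 207k^2 − 294k + 2940) + (−5k^3 − 10k^2 − 245k − 490)
  3k^4 − 6k^3 + 207k^2 − 294k + 2940 = (−(3/5)k + 12/5)(−5k^3 − 10k^2 − 245k − 490) + (84k^2 + 4116)
  −5k^3 − 10k^2 − 245k − 490 = (−(5/84)k − 5/42)(84k^2 + 4116) + (0)
Last nonzero remainder: 84k^2 + 4116. Dividing through by 84 gives the monic gcd k^2 + 49.
Cancel k^2 + 49 from numerator and denominator to get the reduced form.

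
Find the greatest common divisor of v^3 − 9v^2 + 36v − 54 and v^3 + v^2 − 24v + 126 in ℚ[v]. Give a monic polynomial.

By polynomial division,
  v^3 − 9v^2 + 36v − 54 = (v^3 + v^2 − 24v + 126) + (−10v^2 + 60v − 180)
  v^3 + v^2 − 24v + 126 = (−(1/10)v − 7/10)(−10v^2 + 60v − 180) + (0)
Last nonzero remainder: −10v^2 + 60v − 180. Dividing through by −10 gives the monic gcd v^2 − 6v + 18.

v^2 − 6v + 18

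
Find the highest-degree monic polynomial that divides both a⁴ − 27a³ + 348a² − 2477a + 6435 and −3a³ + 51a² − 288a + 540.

a − 5

Apply the Euclidean algorithm:
  a⁴ − 27a³ + 348a² − 2477a + 6435 = (−(1/3)a + 10/3)(−3a³ + 51a² − 288a + 540) + (82a² − 1337a + 4635)
  −3a³ + 51a² − 288a + 540 = (−(3/82)a + 171/6724)(82a² − 1337a + 4635) + (−(567675/6724)a + 2838375/6724)
  82a² − 1337a + 4635 = (−(551368/567675)a + 692572/63075)(−(567675/6724)a + 2838375/6724) + (0)
Last nonzero remainder: −(567675/6724)a + 2838375/6724. Dividing through by −567675/6724 gives the monic gcd a − 5.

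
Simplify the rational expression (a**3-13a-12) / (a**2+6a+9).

(a**2-3a-4)/(a+3)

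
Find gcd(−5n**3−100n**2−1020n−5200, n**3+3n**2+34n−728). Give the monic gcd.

Euclidean algorithm in ℚ[n]:
  −5n**3−100n**2−1020n−5200 = (−5)(n**3+3n**2+34n−728) + (−85n**2−850n−8840)
  n**3+3n**2+34n−728 = (−(1/85)n+7/85)(−85n**2−850n−8840) + (0)
Last nonzero remainder: −85n**2−850n−8840. Dividing through by −85 gives the monic gcd n**2+10n+104.

n**2+10n+104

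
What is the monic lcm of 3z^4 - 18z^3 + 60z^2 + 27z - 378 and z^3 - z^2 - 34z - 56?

z^6 - 9z^5 + 10z^4 + 117z^3 - 713z^2 + 126z + 3528

Apply the Euclidean algorithm:
  3z^4 - 18z^3 + 60z^2 + 27z - 378 = (3z - 15)(z^3 - z^2 - 34z - 56) + (147z^2 - 315z - 1218)
  z^3 - z^2 - 34z - 56 = ((1/147)z + 8/1029)(147z^2 - 315z - 1218) + (-(1140/49)z - 2280/49)
  147z^2 - 315z - 1218 = (-(2401/380)z + 9947/380)(-(1140/49)z - 2280/49) + (0)
Last nonzero remainder: -(1140/49)z - 2280/49. Dividing through by -1140/49 gives the monic gcd z + 2.
Then lcm(f, g) = f·g / gcd(f, g); expanding and making the result monic gives the answer.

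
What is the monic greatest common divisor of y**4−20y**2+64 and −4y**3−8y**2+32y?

y**2+2y−8

Euclidean algorithm in ℚ[y]:
  y**4−20y**2+64 = (−(1/4)y+1/2)(−4y**3−8y**2+32y) + (−8y**2−16y+64)
  −4y**3−8y**2+32y = ((1/2)y)(−8y**2−16y+64) + (0)
Last nonzero remainder: −8y**2−16y+64. Dividing through by −8 gives the monic gcd y**2+2y−8.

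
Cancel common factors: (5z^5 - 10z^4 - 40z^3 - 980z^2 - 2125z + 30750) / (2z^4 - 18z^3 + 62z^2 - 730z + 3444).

Repeated division with remainder:
  5z^5 - 10z^4 - 40z^3 - 980z^2 - 2125z + 30750 = ((5/2)z + 35/2)(2z^4 - 18z^3 + 62z^2 - 730z + 3444) + (120z^3 - 240z^2 + 2040z - 29520)
  2z^4 - 18z^3 + 62z^2 - 730z + 3444 = ((1/60)z - 7/60)(120z^3 - 240z^2 + 2040z - 29520) + (0)
Last nonzero remainder: 120z^3 - 240z^2 + 2040z - 29520. Dividing through by 120 gives the monic gcd z^3 - 2z^2 + 17z - 246.
Cancel z^3 - 2z^2 + 17z - 246 from numerator and denominator to get the reduced form.

(5z^2 - 125)/(2z - 14)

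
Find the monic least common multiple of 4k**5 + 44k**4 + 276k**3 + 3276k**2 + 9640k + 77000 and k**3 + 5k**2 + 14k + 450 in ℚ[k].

By polynomial division,
  4k**5 + 44k**4 + 276k**3 + 3276k**2 + 9640k + 77000 = (4k**2 + 24k + 100)(k**3 + 5k**2 + 14k + 450) + (640k**2 - 2560k + 32000)
  k**3 + 5k**2 + 14k + 450 = ((1/640)k + 9/640)(640k**2 - 2560k + 32000) + (0)
Last nonzero remainder: 640k**2 - 2560k + 32000. Dividing through by 640 gives the monic gcd k**2 - 4k + 50.
Then lcm(f, g) = f·g / gcd(f, g); expanding and making the result monic gives the answer.

k**6 + 20k**5 + 168k**4 + 1440k**3 + 9781k**2 + 40940k + 173250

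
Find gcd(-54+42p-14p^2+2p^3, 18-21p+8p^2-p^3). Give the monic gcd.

-3+p

Apply the Euclidean algorithm:
  2p^3-14p^2+42p-54 = (-2)(-p^3+8p^2-21p+18) + (2p^2-18)
  -p^3+8p^2-21p+18 = (-(1/2)p+4)(2p^2-18) + (-30p+90)
  2p^2-18 = (-(1/15)p-1/5)(-30p+90) + (0)
Last nonzero remainder: -30p+90. Dividing through by -30 gives the monic gcd p-3.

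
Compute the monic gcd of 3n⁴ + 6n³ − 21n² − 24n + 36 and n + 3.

n + 3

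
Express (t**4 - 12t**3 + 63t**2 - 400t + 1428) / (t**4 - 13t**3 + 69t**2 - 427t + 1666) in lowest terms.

(t - 6)/(t - 7)

By polynomial division,
  t**4 - 12t**3 + 63t**2 - 400t + 1428 = (t**4 - 13t**3 + 69t**2 - 427t + 1666) + (t**3 - 6t**2 + 27t - 238)
  t**4 - 13t**3 + 69t**2 - 427t + 1666 = (t - 7)(t**3 - 6t**2 + 27t - 238) + (0)
The last nonzero remainder t**3 - 6t**2 + 27t - 238 is already monic.
Cancel t**3 - 6t**2 + 27t - 238 from numerator and denominator to get the reduced form.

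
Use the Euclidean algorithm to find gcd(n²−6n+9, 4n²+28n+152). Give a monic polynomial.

Repeated division with remainder:
  n²−6n+9 = (1/4)(4n²+28n+152) + (−13n−29)
  4n²+28n+152 = (−(4/13)n−248/169)(−13n−29) + (18496/169)
  −13n−29 = (−(2197/18496)n−4901/18496)(18496/169) + (0)
The last nonzero remainder is the constant 18496/169, so the polynomials are coprime and gcd = 1.

1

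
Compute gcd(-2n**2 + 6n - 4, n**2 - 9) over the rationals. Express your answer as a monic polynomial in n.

1

Euclidean algorithm in ℚ[n]:
  -2n**2 + 6n - 4 = (-2)(n**2 - 9) + (6n - 22)
  n**2 - 9 = ((1/6)n + 11/18)(6n - 22) + (40/9)
  6n - 22 = ((27/20)n - 99/20)(40/9) + (0)
The last nonzero remainder is the constant 40/9, so the polynomials are coprime and gcd = 1.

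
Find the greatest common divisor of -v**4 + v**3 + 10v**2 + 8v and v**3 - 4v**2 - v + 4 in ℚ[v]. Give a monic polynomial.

v**2 - 3v - 4

Apply the Euclidean algorithm:
  -v**4 + v**3 + 10v**2 + 8v = (-v - 3)(v**3 - 4v**2 - v + 4) + (-3v**2 + 9v + 12)
  v**3 - 4v**2 - v + 4 = (-(1/3)v + 1/3)(-3v**2 + 9v + 12) + (0)
Last nonzero remainder: -3v**2 + 9v + 12. Dividing through by -3 gives the monic gcd v**2 - 3v - 4.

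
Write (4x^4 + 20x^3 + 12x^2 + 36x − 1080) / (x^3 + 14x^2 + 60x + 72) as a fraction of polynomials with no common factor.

(4x^3 − 4x^2 + 36x − 180)/(x^2 + 8x + 12)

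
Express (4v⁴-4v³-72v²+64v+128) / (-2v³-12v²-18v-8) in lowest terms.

(-2v²+12v-16)/(v+1)

Repeated division with remainder:
  4v⁴-4v³-72v²+64v+128 = (-2v+14)(-2v³-12v²-18v-8) + (60v²+300v+240)
  -2v³-12v²-18v-8 = (-(1/30)v-1/30)(60v²+300v+240) + (0)
Last nonzero remainder: 60v²+300v+240. Dividing through by 60 gives the monic gcd v²+5v+4.
Cancel v²+5v+4 from numerator and denominator to get the reduced form.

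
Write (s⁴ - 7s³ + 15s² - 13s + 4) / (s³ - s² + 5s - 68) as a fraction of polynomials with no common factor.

(s³ - 3s² + 3s - 1)/(s² + 3s + 17)

Apply the Euclidean algorithm:
  s⁴ - 7s³ + 15s² - 13s + 4 = (s - 6)(s³ - s² + 5s - 68) + (4s² + 85s - 404)
  s³ - s² + 5s - 68 = ((1/4)s - 89/16)(4s² + 85s - 404) + ((9261/16)s - 9261/4)
  4s² + 85s - 404 = ((64/9261)s + 1616/9261)((9261/16)s - 9261/4) + (0)
Last nonzero remainder: (9261/16)s - 9261/4. Dividing through by 9261/16 gives the monic gcd s - 4.
Cancel s - 4 from numerator and denominator to get the reduced form.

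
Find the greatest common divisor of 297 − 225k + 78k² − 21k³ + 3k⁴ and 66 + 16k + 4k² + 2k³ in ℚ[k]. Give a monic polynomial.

Apply the Euclidean algorithm:
  3k⁴ − 21k³ + 78k² − 225k + 297 = ((3/2)k − 27/2)(2k³ + 4k² + 16k + 66) + (108k² − 108k + 1188)
  2k³ + 4k² + 16k + 66 = ((1/54)k + 1/18)(108k² − 108k + 1188) + (0)
Last nonzero remainder: 108k² − 108k + 1188. Dividing through by 108 gives the monic gcd k² − k + 11.

11 − k + k²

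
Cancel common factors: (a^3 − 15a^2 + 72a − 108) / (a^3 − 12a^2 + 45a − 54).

(a − 6)/(a − 3)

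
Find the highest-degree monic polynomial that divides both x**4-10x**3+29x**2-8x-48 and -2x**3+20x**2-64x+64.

x**2-8x+16

Euclidean algorithm in ℚ[x]:
  x**4-10x**3+29x**2-8x-48 = (-(1/2)x)(-2x**3+20x**2-64x+64) + (-3x**2+24x-48)
  -2x**3+20x**2-64x+64 = ((2/3)x-4/3)(-3x**2+24x-48) + (0)
Last nonzero remainder: -3x**2+24x-48. Dividing through by -3 gives the monic gcd x**2-8x+16.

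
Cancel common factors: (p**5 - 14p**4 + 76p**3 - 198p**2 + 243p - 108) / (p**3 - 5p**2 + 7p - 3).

Euclidean algorithm in ℚ[p]:
  p**5 - 14p**4 + 76p**3 - 198p**2 + 243p - 108 = (p**2 - 9p + 24)(p**3 - 5p**2 + 7p - 3) + (-12p**2 + 48p - 36)
  p**3 - 5p**2 + 7p - 3 = (-(1/12)p + 1/12)(-12p**2 + 48p - 36) + (0)
Last nonzero remainder: -12p**2 + 48p - 36. Dividing through by -12 gives the monic gcd p**2 - 4p + 3.
Cancel p**2 - 4p + 3 from numerator and denominator to get the reduced form.

(p**3 - 10p**2 + 33p - 36)/(p - 1)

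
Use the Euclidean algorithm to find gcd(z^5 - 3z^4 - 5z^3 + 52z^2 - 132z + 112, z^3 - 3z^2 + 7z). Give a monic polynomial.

Apply the Euclidean algorithm:
  z^5 - 3z^4 - 5z^3 + 52z^2 - 132z + 112 = (z^2 - 12)(z^3 - 3z^2 + 7z) + (16z^2 - 48z + 112)
  z^3 - 3z^2 + 7z = ((1/16)z)(16z^2 - 48z + 112) + (0)
Last nonzero remainder: 16z^2 - 48z + 112. Dividing through by 16 gives the monic gcd z^2 - 3z + 7.

z^2 - 3z + 7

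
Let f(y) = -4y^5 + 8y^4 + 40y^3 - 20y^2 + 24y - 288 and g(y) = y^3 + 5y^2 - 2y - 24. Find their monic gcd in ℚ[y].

y^2 + y - 6

Repeated division with remainder:
  -4y^5 + 8y^4 + 40y^3 - 20y^2 + 24y - 288 = (-4y^2 + 28y - 108)(y^3 + 5y^2 - 2y - 24) + (480y^2 + 480y - 2880)
  y^3 + 5y^2 - 2y - 24 = ((1/480)y + 1/120)(480y^2 + 480y - 2880) + (0)
Last nonzero remainder: 480y^2 + 480y - 2880. Dividing through by 480 gives the monic gcd y^2 + y - 6.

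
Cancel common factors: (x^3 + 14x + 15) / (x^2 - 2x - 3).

(x^2 - x + 15)/(x - 3)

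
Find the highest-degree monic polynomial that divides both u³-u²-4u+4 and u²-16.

Repeated division with remainder:
  u³-u²-4u+4 = (u-1)(u²-16) + (12u-12)
  u²-16 = ((1/12)u+1/12)(12u-12) + (-15)
  12u-12 = (-(4/5)u+4/5)(-15) + (0)
The last nonzero remainder is the constant -15, so the polynomials are coprime and gcd = 1.

1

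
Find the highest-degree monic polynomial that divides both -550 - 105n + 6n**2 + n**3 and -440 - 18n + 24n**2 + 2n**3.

Apply the Euclidean algorithm:
  n**3 + 6n**2 - 105n - 550 = (1/2)(2n**3 + 24n**2 - 18n - 440) + (-6n**2 - 96n - 330)
  2n**3 + 24n**2 - 18n - 440 = (-(1/3)n + 4/3)(-6n**2 - 96n - 330) + (0)
Last nonzero remainder: -6n**2 - 96n - 330. Dividing through by -6 gives the monic gcd n**2 + 16n + 55.

55 + 16n + n**2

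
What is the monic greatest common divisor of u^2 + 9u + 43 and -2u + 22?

Apply the Euclidean algorithm:
  u^2 + 9u + 43 = (-(1/2)u - 10)(-2u + 22) + (263)
  -2u + 22 = (-(2/263)u + 22/263)(263) + (0)
The last nonzero remainder is the constant 263, so the polynomials are coprime and gcd = 1.

1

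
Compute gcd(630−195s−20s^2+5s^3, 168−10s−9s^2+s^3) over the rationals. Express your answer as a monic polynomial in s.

−7+s

Apply the Euclidean algorithm:
  5s^3−20s^2−195s+630 = (5)(s^3−9s^2−10s+168) + (25s^2−145s−210)
  s^3−9s^2−10s+168 = ((1/25)s−16/125)(25s^2−145s−210) + (−(504/25)s+3528/25)
  25s^2−145s−210 = (−(625/504)s−125/84)(−(504/25)s+3528/25) + (0)
Last nonzero remainder: −(504/25)s+3528/25. Dividing through by −504/25 gives the monic gcd s−7.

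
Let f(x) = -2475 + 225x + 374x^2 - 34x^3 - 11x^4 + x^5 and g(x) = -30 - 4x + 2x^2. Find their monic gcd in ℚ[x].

-15 - 2x + x^2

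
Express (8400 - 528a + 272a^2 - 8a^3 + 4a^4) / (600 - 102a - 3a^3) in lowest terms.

(-168 + 24a - 4a^2)/(-12 + 3a)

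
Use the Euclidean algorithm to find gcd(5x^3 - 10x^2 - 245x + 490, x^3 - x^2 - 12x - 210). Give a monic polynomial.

x - 7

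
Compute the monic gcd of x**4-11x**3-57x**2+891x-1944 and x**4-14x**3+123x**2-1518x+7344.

Euclidean algorithm in ℚ[x]:
  x**4-11x**3-57x**2+891x-1944 = (x**4-14x**3+123x**2-1518x+7344) + (3x**3-180x**2+2409x-9288)
  x**4-14x**3+123x**2-1518x+7344 = ((1/3)x+46/3)(3x**3-180x**2+2409x-9288) + (2080x**2-35360x+149760)
  3x**3-180x**2+2409x-9288 = ((3/2080)x-129/2080)(2080x**2-35360x+149760) + (0)
Last nonzero remainder: 2080x**2-35360x+149760. Dividing through by 2080 gives the monic gcd x**2-17x+72.

x**2-17x+72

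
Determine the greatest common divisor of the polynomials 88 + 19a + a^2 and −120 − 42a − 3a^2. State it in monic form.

Repeated division with remainder:
  a^2 + 19a + 88 = (−1/3)(−3a^2 − 42a − 120) + (5a + 48)
  −3a^2 − 42a − 120 = (−(3/5)a − 66/25)(5a + 48) + (168/25)
  5a + 48 = ((125/168)a + 50/7)(168/25) + (0)
The last nonzero remainder is the constant 168/25, so the polynomials are coprime and gcd = 1.

1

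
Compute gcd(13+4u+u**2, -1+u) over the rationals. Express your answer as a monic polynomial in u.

By polynomial division,
  u**2+4u+13 = (u+5)(u-1) + (18)
  u-1 = ((1/18)u-1/18)(18) + (0)
The last nonzero remainder is the constant 18, so the polynomials are coprime and gcd = 1.

1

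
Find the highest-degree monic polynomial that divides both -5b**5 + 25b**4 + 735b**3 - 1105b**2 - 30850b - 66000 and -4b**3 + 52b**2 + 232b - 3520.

Apply the Euclidean algorithm:
  -5b**5 + 25b**4 + 735b**3 - 1105b**2 - 30850b - 66000 = ((5/4)b**2 + 10b + 75/4)(-4b**3 + 52b**2 + 232b - 3520) + (0)
Last nonzero remainder: -4b**3 + 52b**2 + 232b - 3520. Dividing through by -4 gives the monic gcd b**3 - 13b**2 - 58b + 880.

b**3 - 13b**2 - 58b + 880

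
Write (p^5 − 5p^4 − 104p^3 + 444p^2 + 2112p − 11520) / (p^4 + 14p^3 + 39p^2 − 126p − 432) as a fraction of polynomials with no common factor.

Apply the Euclidean algorithm:
  p^5 − 5p^4 − 104p^3 + 444p^2 + 2112p − 11520 = (p − 19)(p^4 + 14p^3 + 39p^2 − 126p − 432) + (123p^3 + 1311p^2 + 150p − 19728)
  p^4 + 14p^3 + 39p^2 − 126p − 432 = ((1/123)p + 137/5043)(123p^3 + 1311p^2 + 150p − 19728) + ((3640/1681)p^2 + (50960/1681)p + 174720/1681)
  123p^3 + 1311p^2 + 150p − 19728 = ((206763/3640)p − 690891/3640)((3640/1681)p^2 + (50960/1681)p + 174720/1681) + (0)
Last nonzero remainder: (3640/1681)p^2 + (50960/1681)p + 174720/1681. Dividing through by 3640/1681 gives the monic gcd p^2 + 14p + 48.
Cancel p^2 + 14p + 48 from numerator and denominator to get the reduced form.

(p^3 − 19p^2 + 114p − 240)/(p^2 − 9)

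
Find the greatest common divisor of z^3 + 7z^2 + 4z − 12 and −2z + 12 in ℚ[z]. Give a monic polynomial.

By polynomial division,
  z^3 + 7z^2 + 4z − 12 = (−(1/2)z^2 − (13/2)z − 41)(−2z + 12) + (480)
  −2z + 12 = (−(1/240)z + 1/40)(480) + (0)
The last nonzero remainder is the constant 480, so the polynomials are coprime and gcd = 1.

1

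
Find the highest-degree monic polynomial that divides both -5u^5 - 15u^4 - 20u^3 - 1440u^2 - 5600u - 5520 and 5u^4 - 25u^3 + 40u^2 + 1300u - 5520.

u^3 - u^2 + 4u + 276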